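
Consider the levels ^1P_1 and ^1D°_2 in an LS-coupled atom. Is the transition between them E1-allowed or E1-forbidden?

allowed

Parity must change: even → odd — ok.
ΔS = 0: S: 0 → 0 — ok.
ΔL = 0, ±1 (not L=0↔0): L: 1 → 2, ΔL = +1 — ok.
ΔJ = 0, ±1 (not J=0↔0): J: 1 → 2, ΔJ = +1 — ok.
All four E1 rules are satisfied.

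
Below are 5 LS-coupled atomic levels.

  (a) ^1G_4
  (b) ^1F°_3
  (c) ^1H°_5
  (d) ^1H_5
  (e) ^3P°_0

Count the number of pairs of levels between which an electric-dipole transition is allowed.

(a)–(b): allowed.
(a)–(c): allowed.
(a)–(d): forbidden (parity).
(a)–(e): forbidden (ΔS, ΔL, ΔJ).
(b)–(c): forbidden (parity, ΔL, ΔJ).
(b)–(d): forbidden (ΔL, ΔJ).
(b)–(e): forbidden (parity, ΔS, ΔL, ΔJ).
(c)–(d): allowed.
(c)–(e): forbidden (parity, ΔS, ΔL, ΔJ).
(d)–(e): forbidden (ΔS, ΔL, ΔJ).
Allowed pairs: 3 of 10.

3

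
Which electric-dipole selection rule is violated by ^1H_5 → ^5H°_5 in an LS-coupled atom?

Initial level: S=0, L=5, J=5, parity even. Final level: S=2, L=5, J=5, parity odd.
Parity must change: even → odd — ✓.
ΔS = 0: S: 0 → 2 — ✗.
ΔL = 0, ±1 (not L=0↔0): L: 5 → 5, ΔL = +0 — ✓.
ΔJ = 0, ±1 (not J=0↔0): J: 5 → 5, ΔJ = +0 — ✓.

the ΔS = 0 rule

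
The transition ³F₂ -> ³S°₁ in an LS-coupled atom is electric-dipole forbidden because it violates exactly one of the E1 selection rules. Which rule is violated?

Initial level: S=1, L=3, J=2, parity even. Final level: S=1, L=0, J=1, parity odd.
ΔS = 0: S: 1 → 1 — ok.
ΔL = 0, ±1 (not L=0↔0): L: 3 → 0, ΔL = -3 — fails.
ΔJ = 0, ±1 (not J=0↔0): J: 2 → 1, ΔJ = -1 — ok.
Parity must change: even → odd — ok.

the ΔL = 0, ±1 rule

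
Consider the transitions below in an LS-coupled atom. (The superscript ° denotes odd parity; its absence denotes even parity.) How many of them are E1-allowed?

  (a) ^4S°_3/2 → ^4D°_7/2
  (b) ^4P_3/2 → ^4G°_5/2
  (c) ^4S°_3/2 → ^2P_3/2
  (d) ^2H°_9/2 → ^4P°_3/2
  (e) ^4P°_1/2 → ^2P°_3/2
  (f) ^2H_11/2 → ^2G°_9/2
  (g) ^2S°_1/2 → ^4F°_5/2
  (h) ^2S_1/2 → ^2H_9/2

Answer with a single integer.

(a) forbidden (parity, ΔL, ΔJ fail)
(b) forbidden (ΔL fails)
(c) forbidden (ΔS fails)
(d) forbidden (parity, ΔS, ΔL, ΔJ fail)
(e) forbidden (parity, ΔS fail)
(f) allowed
(g) forbidden (parity, ΔS, ΔL, ΔJ fail)
(h) forbidden (parity, ΔL, ΔJ fail)
Total allowed: 1 of 8.

1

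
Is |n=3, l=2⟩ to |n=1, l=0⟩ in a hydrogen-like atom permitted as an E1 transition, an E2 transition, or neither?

Δl = 0 − 2 = -2; l_i + l_f = 2.
E1 (Δl = ±1): not satisfied.
E2 (Δl = 0,±2, l_i+l_f ≥ 2): satisfied.

E2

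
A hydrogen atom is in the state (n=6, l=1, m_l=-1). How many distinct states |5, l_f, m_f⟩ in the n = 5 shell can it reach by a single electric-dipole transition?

E1 requires Δl = ±1, so l_f ∈ {0, 2}; with 0 ≤ l_f ≤ n_f−1 = 4, the allowed l_f values are {0, 2}.
For l_f = 0: m_f ∈ {m_i−1, m_i, m_i+1} ∩ [−0, 0] = {0} → 1 state.
For l_f = 2: m_f ∈ {m_i−1, m_i, m_i+1} ∩ [−2, 2] = {-2, -1, 0} → 3 states.
Total: 4.

4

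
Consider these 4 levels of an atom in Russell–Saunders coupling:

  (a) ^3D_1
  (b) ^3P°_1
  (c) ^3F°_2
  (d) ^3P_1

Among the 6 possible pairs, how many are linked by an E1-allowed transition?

(a)–(b): allowed.
(a)–(c): allowed.
(a)–(d): forbidden (parity).
(b)–(c): forbidden (parity, ΔL).
(b)–(d): allowed.
(c)–(d): forbidden (ΔL).
Allowed pairs: 3 of 6.

3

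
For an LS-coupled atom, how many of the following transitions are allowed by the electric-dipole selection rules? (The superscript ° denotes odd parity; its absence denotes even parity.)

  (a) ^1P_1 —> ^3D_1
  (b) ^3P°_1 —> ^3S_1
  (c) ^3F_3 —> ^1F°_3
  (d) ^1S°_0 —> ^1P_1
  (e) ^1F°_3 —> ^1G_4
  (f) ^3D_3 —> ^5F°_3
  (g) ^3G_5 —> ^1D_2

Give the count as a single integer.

(a) forbidden (parity, ΔS fail)
(b) allowed
(c) forbidden (ΔS fails)
(d) allowed
(e) allowed
(f) forbidden (ΔS fails)
(g) forbidden (parity, ΔS, ΔL, ΔJ fail)
Total allowed: 3 of 7.

3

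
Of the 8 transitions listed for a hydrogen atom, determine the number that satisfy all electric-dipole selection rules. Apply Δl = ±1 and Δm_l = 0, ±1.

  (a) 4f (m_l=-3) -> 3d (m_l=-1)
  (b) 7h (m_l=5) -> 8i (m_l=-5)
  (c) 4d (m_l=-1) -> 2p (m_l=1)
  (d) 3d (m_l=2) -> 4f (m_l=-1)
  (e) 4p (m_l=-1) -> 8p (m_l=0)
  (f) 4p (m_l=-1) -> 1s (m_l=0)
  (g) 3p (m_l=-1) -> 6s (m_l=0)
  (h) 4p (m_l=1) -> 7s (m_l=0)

(a) forbidden — Δm_l = +2 (E1 requires Δm_l = 0, ±1)
(b) forbidden — Δm_l = -10 (E1 requires Δm_l = 0, ±1)
(c) forbidden — Δm_l = +2 (E1 requires Δm_l = 0, ±1)
(d) forbidden — Δm_l = -3 (E1 requires Δm_l = 0, ±1)
(e) forbidden — Δl = +0 (E1 requires Δl = ±1)
(f) allowed
(g) allowed
(h) allowed
Total allowed: 3 of 8.

3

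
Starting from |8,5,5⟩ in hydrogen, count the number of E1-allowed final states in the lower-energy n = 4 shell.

E1 requires l_f ∈ {4, 6}, but neither lies in [0, 3], so no final state is reachable.
Total: 0.

0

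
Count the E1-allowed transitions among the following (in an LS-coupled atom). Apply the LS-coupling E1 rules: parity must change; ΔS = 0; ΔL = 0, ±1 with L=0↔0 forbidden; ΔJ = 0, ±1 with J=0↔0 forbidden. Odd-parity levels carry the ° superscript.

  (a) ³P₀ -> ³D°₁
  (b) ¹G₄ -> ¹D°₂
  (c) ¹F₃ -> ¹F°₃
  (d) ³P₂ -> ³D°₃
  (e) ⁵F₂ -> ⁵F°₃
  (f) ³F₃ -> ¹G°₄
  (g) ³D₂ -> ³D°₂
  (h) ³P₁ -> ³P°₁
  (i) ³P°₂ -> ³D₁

(a) allowed
(b) forbidden (ΔL, ΔJ fail)
(c) allowed
(d) allowed
(e) allowed
(f) forbidden (ΔS fails)
(g) allowed
(h) allowed
(i) allowed
Total allowed: 7 of 9.

7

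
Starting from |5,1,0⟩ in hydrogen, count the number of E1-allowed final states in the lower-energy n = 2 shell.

1

E1 requires Δl = ±1, so l_f ∈ {0, 2}; with 0 ≤ l_f ≤ n_f−1 = 1, the allowed l_f values are {0}.
For l_f = 0: m_f ∈ {m_i−1, m_i, m_i+1} ∩ [−0, 0] = {0} → 1 state.
Total: 1.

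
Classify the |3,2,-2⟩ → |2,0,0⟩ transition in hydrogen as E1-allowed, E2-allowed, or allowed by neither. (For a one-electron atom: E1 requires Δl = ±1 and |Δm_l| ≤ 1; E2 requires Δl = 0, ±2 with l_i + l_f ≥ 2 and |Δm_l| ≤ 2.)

E2

Δl = 0 − 2 = -2; l_i + l_f = 2.
Δm_l = +2.
E1 (Δl = ±1, |Δm_l| ≤ 1): not satisfied.
E2 (Δl = 0,±2, l_i+l_f ≥ 2, |Δm_l| ≤ 2): satisfied.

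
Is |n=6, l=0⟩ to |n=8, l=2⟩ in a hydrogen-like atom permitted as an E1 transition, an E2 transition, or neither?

E2

Δl = 2 − 0 = +2; l_i + l_f = 2.
E1 (Δl = ±1): not satisfied.
E2 (Δl = 0,±2, l_i+l_f ≥ 2): satisfied.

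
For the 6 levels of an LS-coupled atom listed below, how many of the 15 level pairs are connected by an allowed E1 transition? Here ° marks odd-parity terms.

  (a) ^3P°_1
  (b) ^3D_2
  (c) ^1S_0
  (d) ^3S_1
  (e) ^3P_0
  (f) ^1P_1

(a)–(b): allowed.
(a)–(c): forbidden (ΔS).
(a)–(d): allowed.
(a)–(e): allowed.
(a)–(f): forbidden (ΔS).
(b)–(c): forbidden (parity, ΔS, ΔL, ΔJ).
(b)–(d): forbidden (parity, ΔL).
(b)–(e): forbidden (parity, ΔJ).
(b)–(f): forbidden (parity, ΔS).
(c)–(d): forbidden (parity, ΔS, ΔL).
(c)–(e): forbidden (parity, ΔS, ΔJ).
(c)–(f): forbidden (parity).
(d)–(e): forbidden (parity).
(d)–(f): forbidden (parity, ΔS).
(e)–(f): forbidden (parity, ΔS).
Allowed pairs: 3 of 15.

3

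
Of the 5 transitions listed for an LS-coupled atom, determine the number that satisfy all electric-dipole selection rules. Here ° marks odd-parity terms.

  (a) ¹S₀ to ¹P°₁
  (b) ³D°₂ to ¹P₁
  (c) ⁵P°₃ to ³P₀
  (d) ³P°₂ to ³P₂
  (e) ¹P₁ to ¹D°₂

(a) allowed
(b) forbidden (ΔS fails)
(c) forbidden (ΔS, ΔJ fail)
(d) allowed
(e) allowed
Total allowed: 3 of 5.

3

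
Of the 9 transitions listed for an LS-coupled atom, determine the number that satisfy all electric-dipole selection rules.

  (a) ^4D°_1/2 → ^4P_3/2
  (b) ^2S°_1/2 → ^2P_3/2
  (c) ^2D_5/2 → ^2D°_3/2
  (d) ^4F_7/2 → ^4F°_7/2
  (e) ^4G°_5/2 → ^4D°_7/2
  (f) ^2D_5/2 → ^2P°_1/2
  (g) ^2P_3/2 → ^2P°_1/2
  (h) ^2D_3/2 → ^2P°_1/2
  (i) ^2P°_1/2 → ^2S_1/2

7

(a) allowed
(b) allowed
(c) allowed
(d) allowed
(e) forbidden (parity, ΔL fail)
(f) forbidden (ΔJ fails)
(g) allowed
(h) allowed
(i) allowed
Total allowed: 7 of 9.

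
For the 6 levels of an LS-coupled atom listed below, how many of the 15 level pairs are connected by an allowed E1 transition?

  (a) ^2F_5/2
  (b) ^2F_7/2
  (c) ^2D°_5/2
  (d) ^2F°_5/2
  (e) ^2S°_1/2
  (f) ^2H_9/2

4

(a)–(b): forbidden (parity).
(a)–(c): allowed.
(a)–(d): allowed.
(a)–(e): forbidden (ΔL, ΔJ).
(a)–(f): forbidden (parity, ΔL, ΔJ).
(b)–(c): allowed.
(b)–(d): allowed.
(b)–(e): forbidden (ΔL, ΔJ).
(b)–(f): forbidden (parity, ΔL).
(c)–(d): forbidden (parity).
(c)–(e): forbidden (parity, ΔL, ΔJ).
(c)–(f): forbidden (ΔL, ΔJ).
(d)–(e): forbidden (parity, ΔL, ΔJ).
(d)–(f): forbidden (ΔL, ΔJ).
(e)–(f): forbidden (ΔL, ΔJ).
Allowed pairs: 4 of 15.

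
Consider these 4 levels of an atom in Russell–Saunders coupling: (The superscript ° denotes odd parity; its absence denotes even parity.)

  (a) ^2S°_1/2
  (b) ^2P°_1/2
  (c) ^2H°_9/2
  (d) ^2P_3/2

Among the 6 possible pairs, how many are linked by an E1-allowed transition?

2

(a)–(b): forbidden (parity).
(a)–(c): forbidden (parity, ΔL, ΔJ).
(a)–(d): allowed.
(b)–(c): forbidden (parity, ΔL, ΔJ).
(b)–(d): allowed.
(c)–(d): forbidden (ΔL, ΔJ).
Allowed pairs: 2 of 6.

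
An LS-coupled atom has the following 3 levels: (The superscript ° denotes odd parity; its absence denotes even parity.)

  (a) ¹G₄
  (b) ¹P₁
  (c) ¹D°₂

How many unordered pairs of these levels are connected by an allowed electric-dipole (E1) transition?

1

(a)–(b): forbidden (parity, ΔL, ΔJ).
(a)–(c): forbidden (ΔL, ΔJ).
(b)–(c): allowed.
Allowed pairs: 1 of 3.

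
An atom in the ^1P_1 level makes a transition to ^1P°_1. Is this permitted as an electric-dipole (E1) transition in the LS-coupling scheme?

allowed

Initial level: S=0, L=1, J=1, parity even. Final level: S=0, L=1, J=1, parity odd.
ΔS = 0: S: 0 → 0 — satisfied.
ΔL = 0, ±1 (not L=0↔0): L: 1 → 1, ΔL = +0 — satisfied.
ΔJ = 0, ±1 (not J=0↔0): J: 1 → 1, ΔJ = +0 — satisfied.
Parity must change: even → odd — satisfied.
All four E1 rules are satisfied.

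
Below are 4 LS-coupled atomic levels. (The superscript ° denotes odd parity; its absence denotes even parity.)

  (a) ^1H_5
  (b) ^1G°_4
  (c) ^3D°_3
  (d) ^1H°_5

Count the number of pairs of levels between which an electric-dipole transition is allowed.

(a)–(b): allowed.
(a)–(c): forbidden (ΔS, ΔL, ΔJ).
(a)–(d): allowed.
(b)–(c): forbidden (parity, ΔS, ΔL).
(b)–(d): forbidden (parity).
(c)–(d): forbidden (parity, ΔS, ΔL, ΔJ).
Allowed pairs: 2 of 6.

2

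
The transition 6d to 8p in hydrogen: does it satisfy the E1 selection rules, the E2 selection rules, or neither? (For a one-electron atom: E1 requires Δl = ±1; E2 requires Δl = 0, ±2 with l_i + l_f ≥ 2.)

Δl = 1 − 2 = -1; l_i + l_f = 3.
E1 (Δl = ±1): satisfied.
E2 (Δl = 0,±2, l_i+l_f ≥ 2): not satisfied.

E1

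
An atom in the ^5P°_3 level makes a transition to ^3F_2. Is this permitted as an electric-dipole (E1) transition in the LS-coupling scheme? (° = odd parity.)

ΔS = 0: S: 2 → 1 — fails.
ΔJ = 0, ±1 (not J=0↔0): J: 3 → 2, ΔJ = -1 — ok.
Parity must change: odd → even — ok.
ΔL = 0, ±1 (not L=0↔0): L: 1 → 3, ΔL = +2 — fails.
Rule(s) violated: ΔS, ΔL.

forbidden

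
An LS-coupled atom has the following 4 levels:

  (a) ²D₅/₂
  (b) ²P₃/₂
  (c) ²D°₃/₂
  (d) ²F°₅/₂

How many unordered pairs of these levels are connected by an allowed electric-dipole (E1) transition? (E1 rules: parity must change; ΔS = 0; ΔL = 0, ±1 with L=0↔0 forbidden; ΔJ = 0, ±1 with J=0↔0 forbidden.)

3

(a)–(b): forbidden (parity).
(a)–(c): allowed.
(a)–(d): allowed.
(b)–(c): allowed.
(b)–(d): forbidden (ΔL).
(c)–(d): forbidden (parity).
Allowed pairs: 3 of 6.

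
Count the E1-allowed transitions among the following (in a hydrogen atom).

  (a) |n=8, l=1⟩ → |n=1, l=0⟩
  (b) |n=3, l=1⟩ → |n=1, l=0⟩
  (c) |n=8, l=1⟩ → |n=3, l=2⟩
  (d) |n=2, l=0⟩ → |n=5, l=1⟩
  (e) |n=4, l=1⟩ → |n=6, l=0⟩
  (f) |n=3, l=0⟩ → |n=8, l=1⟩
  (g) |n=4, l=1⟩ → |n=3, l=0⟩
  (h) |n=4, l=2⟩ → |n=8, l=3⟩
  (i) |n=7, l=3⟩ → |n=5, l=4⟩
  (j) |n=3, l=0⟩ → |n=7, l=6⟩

(a) allowed
(b) allowed
(c) allowed
(d) allowed
(e) allowed
(f) allowed
(g) allowed
(h) allowed
(i) allowed
(j) forbidden — Δl = +6 (E1 requires Δl = ±1)
Total allowed: 9 of 10.

9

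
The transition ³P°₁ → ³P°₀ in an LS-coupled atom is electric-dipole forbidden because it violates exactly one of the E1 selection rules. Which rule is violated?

parity

Reading off the term symbols: S 1→1, L 1→1, J 1→0, parity odd→odd.
Parity must change: odd → odd — fails.
ΔS = 0: S: 1 → 1 — ok.
ΔL = 0, ±1 (not L=0↔0): L: 1 → 1, ΔL = +0 — ok.
ΔJ = 0, ±1 (not J=0↔0): J: 1 → 0, ΔJ = -1 — ok.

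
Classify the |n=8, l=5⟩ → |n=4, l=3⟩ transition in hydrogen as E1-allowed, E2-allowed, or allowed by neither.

Δl = 3 − 5 = -2; l_i + l_f = 8.
E1 (Δl = ±1): not satisfied.
E2 (Δl = 0,±2, l_i+l_f ≥ 2): satisfied.

E2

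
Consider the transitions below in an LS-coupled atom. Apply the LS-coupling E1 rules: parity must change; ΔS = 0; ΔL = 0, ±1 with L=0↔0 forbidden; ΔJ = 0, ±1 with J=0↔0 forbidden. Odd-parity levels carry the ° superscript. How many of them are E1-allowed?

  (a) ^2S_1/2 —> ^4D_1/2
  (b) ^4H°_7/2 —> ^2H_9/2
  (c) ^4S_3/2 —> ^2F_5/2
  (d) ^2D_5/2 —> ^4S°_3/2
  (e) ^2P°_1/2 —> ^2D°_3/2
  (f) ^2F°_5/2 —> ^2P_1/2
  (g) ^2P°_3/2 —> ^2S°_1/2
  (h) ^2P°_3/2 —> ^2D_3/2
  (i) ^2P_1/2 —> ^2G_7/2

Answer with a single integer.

1

(a) forbidden (parity, ΔS, ΔL fail)
(b) forbidden (ΔS fails)
(c) forbidden (parity, ΔS, ΔL fail)
(d) forbidden (ΔS, ΔL fail)
(e) forbidden (parity fails)
(f) forbidden (ΔL, ΔJ fail)
(g) forbidden (parity fails)
(h) allowed
(i) forbidden (parity, ΔL, ΔJ fail)
Total allowed: 1 of 9.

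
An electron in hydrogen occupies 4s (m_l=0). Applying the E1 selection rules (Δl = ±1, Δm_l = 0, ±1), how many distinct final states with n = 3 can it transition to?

E1 requires Δl = ±1, so l_f ∈ {-1, 1}; with 0 ≤ l_f ≤ n_f−1 = 2, the allowed l_f values are {1}.
For l_f = 1: m_f ∈ {m_i−1, m_i, m_i+1} ∩ [−1, 1] = {-1, 0, 1} → 3 states.
Total: 3.

3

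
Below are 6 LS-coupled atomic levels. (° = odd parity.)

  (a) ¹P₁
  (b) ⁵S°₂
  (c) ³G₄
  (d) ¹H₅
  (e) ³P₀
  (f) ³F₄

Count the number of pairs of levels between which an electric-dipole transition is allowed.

0

(a)–(b): forbidden (ΔS).
(a)–(c): forbidden (parity, ΔS, ΔL, ΔJ).
(a)–(d): forbidden (parity, ΔL, ΔJ).
(a)–(e): forbidden (parity, ΔS).
(a)–(f): forbidden (parity, ΔS, ΔL, ΔJ).
(b)–(c): forbidden (ΔS, ΔL, ΔJ).
(b)–(d): forbidden (ΔS, ΔL, ΔJ).
(b)–(e): forbidden (ΔS, ΔJ).
(b)–(f): forbidden (ΔS, ΔL, ΔJ).
(c)–(d): forbidden (parity, ΔS).
(c)–(e): forbidden (parity, ΔL, ΔJ).
(c)–(f): forbidden (parity).
(d)–(e): forbidden (parity, ΔS, ΔL, ΔJ).
(d)–(f): forbidden (parity, ΔS, ΔL).
(e)–(f): forbidden (parity, ΔL, ΔJ).
Allowed pairs: 0 of 15.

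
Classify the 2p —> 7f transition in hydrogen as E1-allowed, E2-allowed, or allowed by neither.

E2

Δl = 3 − 1 = +2; l_i + l_f = 4.
E1 (Δl = ±1): not satisfied.
E2 (Δl = 0,±2, l_i+l_f ≥ 2): satisfied.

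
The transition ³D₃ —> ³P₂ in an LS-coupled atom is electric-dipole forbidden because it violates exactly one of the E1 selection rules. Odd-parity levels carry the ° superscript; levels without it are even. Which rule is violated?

parity

Initial level: S=1, L=2, J=3, parity even. Final level: S=1, L=1, J=2, parity even.
Parity must change: even → even — violated.
ΔS = 0: S: 1 → 1 — satisfied.
ΔL = 0, ±1 (not L=0↔0): L: 2 → 1, ΔL = -1 — satisfied.
ΔJ = 0, ±1 (not J=0↔0): J: 3 → 2, ΔJ = -1 — satisfied.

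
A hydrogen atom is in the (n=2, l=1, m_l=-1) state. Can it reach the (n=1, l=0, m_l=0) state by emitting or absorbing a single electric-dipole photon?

Initial l = 1, final l = 0, so Δl = -1. E1 requires Δl = ±1: satisfied.
m_l: -1 → 0 (Δm_l = +1). |Δm_l| ≤ 1 satisfied.
All E1 selection rules are satisfied.

allowed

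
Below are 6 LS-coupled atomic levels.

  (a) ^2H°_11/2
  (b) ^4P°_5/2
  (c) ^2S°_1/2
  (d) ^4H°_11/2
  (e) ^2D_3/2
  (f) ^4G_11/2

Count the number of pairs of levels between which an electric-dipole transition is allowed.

1

(a)–(b): forbidden (parity, ΔS, ΔL, ΔJ).
(a)–(c): forbidden (parity, ΔL, ΔJ).
(a)–(d): forbidden (parity, ΔS).
(a)–(e): forbidden (ΔL, ΔJ).
(a)–(f): forbidden (ΔS).
(b)–(c): forbidden (parity, ΔS, ΔJ).
(b)–(d): forbidden (parity, ΔL, ΔJ).
(b)–(e): forbidden (ΔS).
(b)–(f): forbidden (ΔL, ΔJ).
(c)–(d): forbidden (parity, ΔS, ΔL, ΔJ).
(c)–(e): forbidden (ΔL).
(c)–(f): forbidden (ΔS, ΔL, ΔJ).
(d)–(e): forbidden (ΔS, ΔL, ΔJ).
(d)–(f): allowed.
(e)–(f): forbidden (parity, ΔS, ΔL, ΔJ).
Allowed pairs: 1 of 15.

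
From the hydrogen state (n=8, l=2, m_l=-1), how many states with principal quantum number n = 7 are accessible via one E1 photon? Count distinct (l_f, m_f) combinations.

E1 requires Δl = ±1, so l_f ∈ {1, 3}; with 0 ≤ l_f ≤ n_f−1 = 6, the allowed l_f values are {1, 3}.
For l_f = 1: m_f ∈ {m_i−1, m_i, m_i+1} ∩ [−1, 1] = {-1, 0} → 2 states.
For l_f = 3: m_f ∈ {m_i−1, m_i, m_i+1} ∩ [−3, 3] = {-2, -1, 0} → 3 states.
Total: 5.

5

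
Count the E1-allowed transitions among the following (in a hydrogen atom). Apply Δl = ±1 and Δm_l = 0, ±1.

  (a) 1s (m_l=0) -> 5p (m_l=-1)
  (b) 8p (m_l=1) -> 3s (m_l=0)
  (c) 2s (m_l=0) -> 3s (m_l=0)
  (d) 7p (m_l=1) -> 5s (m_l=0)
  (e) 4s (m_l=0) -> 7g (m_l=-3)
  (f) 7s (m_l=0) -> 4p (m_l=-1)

4

(a) allowed
(b) allowed
(c) forbidden — Δl = +0 (E1 requires Δl = ±1)
(d) allowed
(e) forbidden — Δl = +4 (E1 requires Δl = ±1); Δm_l = -3 (E1 requires Δm_l = 0, ±1)
(f) allowed
Total allowed: 4 of 6.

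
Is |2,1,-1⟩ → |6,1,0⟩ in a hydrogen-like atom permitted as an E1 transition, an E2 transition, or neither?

Δl = 1 − 1 = +0; l_i + l_f = 2.
Δm_l = +1.
E1 (Δl = ±1, |Δm_l| ≤ 1): not satisfied.
E2 (Δl = 0,±2, l_i+l_f ≥ 2, |Δm_l| ≤ 2): satisfied.

E2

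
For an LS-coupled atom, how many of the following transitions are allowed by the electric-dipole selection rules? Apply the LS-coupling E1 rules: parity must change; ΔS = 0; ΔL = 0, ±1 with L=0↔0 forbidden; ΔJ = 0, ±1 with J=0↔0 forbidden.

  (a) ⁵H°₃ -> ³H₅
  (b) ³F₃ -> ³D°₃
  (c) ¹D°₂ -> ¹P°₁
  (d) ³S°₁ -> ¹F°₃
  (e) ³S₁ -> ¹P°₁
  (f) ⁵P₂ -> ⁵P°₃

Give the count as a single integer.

2

(a) forbidden (ΔS, ΔJ fail)
(b) allowed
(c) forbidden (parity fails)
(d) forbidden (parity, ΔS, ΔL, ΔJ fail)
(e) forbidden (ΔS fails)
(f) allowed
Total allowed: 2 of 6.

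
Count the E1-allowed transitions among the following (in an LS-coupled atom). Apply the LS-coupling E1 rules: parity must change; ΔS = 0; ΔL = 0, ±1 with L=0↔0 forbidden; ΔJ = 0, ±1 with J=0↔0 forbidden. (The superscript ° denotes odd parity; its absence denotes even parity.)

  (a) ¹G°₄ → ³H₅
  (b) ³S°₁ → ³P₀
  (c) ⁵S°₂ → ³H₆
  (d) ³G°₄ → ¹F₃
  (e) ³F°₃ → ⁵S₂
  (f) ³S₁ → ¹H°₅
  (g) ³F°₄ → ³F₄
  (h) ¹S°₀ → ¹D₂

2

(a) forbidden (ΔS fails)
(b) allowed
(c) forbidden (ΔS, ΔL, ΔJ fail)
(d) forbidden (ΔS fails)
(e) forbidden (ΔS, ΔL fail)
(f) forbidden (ΔS, ΔL, ΔJ fail)
(g) allowed
(h) forbidden (ΔL, ΔJ fail)
Total allowed: 2 of 8.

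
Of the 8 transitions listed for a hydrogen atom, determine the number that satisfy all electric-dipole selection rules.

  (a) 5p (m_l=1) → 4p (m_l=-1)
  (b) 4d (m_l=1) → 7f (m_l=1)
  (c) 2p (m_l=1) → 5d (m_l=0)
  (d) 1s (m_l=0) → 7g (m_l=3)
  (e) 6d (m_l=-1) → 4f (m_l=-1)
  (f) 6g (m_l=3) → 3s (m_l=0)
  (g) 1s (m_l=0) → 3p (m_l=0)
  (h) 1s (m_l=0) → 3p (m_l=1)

(a) forbidden — Δl = +0 (E1 requires Δl = ±1); Δm_l = -2 (E1 requires Δm_l = 0, ±1)
(b) allowed
(c) allowed
(d) forbidden — Δl = +4 (E1 requires Δl = ±1); Δm_l = +3 (E1 requires Δm_l = 0, ±1)
(e) allowed
(f) forbidden — Δl = -4 (E1 requires Δl = ±1); Δm_l = -3 (E1 requires Δm_l = 0, ±1)
(g) allowed
(h) allowed
Total allowed: 5 of 8.

5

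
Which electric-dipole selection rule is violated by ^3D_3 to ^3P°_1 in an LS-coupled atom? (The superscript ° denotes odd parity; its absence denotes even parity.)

Initial level: S=1, L=2, J=3, parity even. Final level: S=1, L=1, J=1, parity odd.
Parity must change: even → odd — ok.
ΔS = 0: S: 1 → 1 — ok.
ΔL = 0, ±1 (not L=0↔0): L: 2 → 1, ΔL = -1 — ok.
ΔJ = 0, ±1 (not J=0↔0): J: 3 → 1, ΔJ = -2 — fails.

the ΔJ = 0, ±1 rule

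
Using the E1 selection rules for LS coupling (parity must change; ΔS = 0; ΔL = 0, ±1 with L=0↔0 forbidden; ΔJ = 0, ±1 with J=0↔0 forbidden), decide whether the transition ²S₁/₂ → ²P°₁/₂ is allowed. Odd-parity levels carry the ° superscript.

Reading off the term symbols: S 1/2→1/2, L 0→1, J 1/2→1/2, parity even→odd.
ΔS = 0: S: 1/2 → 1/2 — passes.
ΔL = 0, ±1 (not L=0↔0): L: 0 → 1, ΔL = +1 — passes.
Parity must change: even → odd — passes.
ΔJ = 0, ±1 (not J=0↔0): J: 1/2 → 1/2, ΔJ = +0 — passes.
All four E1 rules are satisfied.

allowed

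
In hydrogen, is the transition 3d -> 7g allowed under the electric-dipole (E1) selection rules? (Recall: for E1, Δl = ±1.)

forbidden

Δl = 4 − 2 = +2; the E1 rule Δl = ±1 is fails.
The transition is electric-dipole forbidden.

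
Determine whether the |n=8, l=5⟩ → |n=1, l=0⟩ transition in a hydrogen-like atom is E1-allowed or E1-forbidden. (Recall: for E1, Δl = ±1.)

l: 5 → 0 (Δl = -5). Δl = ±1 fails.
The transition is electric-dipole forbidden.

forbidden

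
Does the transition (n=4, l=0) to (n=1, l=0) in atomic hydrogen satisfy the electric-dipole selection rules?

l: 0 → 0 (Δl = +0). Δl = ±1 fails.
The transition is electric-dipole forbidden.

forbidden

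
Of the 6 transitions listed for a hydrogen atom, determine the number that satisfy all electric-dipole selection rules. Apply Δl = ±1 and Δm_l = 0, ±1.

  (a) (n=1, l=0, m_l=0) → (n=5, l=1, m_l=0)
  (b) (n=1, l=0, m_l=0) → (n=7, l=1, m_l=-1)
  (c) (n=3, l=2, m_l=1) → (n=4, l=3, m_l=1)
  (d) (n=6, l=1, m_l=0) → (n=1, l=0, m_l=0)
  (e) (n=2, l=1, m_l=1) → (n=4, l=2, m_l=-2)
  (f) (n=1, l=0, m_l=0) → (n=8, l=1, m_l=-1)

(a) allowed
(b) allowed
(c) allowed
(d) allowed
(e) forbidden — Δm_l = -3 (E1 requires Δm_l = 0, ±1)
(f) allowed
Total allowed: 5 of 6.

5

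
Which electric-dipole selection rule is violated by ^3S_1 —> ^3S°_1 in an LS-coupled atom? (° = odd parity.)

Reading off the term symbols: S 1→1, L 0→0, J 1→1, parity even→odd.
ΔS = 0: S: 1 → 1 — ok.
Parity must change: even → odd — ok.
ΔJ = 0, ±1 (not J=0↔0): J: 1 → 1, ΔJ = +0 — ok.
ΔL = 0, ±1 (not L=0↔0): L: 0 → 0, ΔL = +0 — fails.

the L=0 ↔ L=0 exclusion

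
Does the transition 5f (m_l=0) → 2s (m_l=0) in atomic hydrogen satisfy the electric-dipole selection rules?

forbidden

Initial l = 3, final l = 0, so Δl = -3. E1 requires Δl = ±1: ✗.
Δm_l = 0 − (0) = +0. E1 requires Δm_l = 0, ±1: ✓.
The transition is electric-dipole forbidden.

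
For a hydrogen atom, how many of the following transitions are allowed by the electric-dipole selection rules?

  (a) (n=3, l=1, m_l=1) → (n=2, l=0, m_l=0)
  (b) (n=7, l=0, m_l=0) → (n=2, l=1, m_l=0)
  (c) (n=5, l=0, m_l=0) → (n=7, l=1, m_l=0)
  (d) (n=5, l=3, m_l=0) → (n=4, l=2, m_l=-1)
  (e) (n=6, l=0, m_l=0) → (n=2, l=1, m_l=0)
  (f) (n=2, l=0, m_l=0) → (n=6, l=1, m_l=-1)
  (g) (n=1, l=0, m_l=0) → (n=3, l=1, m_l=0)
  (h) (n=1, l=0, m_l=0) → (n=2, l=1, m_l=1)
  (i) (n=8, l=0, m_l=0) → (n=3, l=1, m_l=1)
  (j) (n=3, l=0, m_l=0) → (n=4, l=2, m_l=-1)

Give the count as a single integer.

(a) allowed
(b) allowed
(c) allowed
(d) allowed
(e) allowed
(f) allowed
(g) allowed
(h) allowed
(i) allowed
(j) forbidden — Δl = +2 (E1 requires Δl = ±1)
Total allowed: 9 of 10.

9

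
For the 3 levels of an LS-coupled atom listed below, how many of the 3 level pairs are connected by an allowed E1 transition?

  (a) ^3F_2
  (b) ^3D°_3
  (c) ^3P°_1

(a)–(b): allowed.
(a)–(c): forbidden (ΔL).
(b)–(c): forbidden (parity, ΔJ).
Allowed pairs: 1 of 3.

1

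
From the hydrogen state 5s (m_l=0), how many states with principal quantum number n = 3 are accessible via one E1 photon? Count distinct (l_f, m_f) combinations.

E1 requires Δl = ±1, so l_f ∈ {-1, 1}; with 0 ≤ l_f ≤ n_f−1 = 2, the allowed l_f values are {1}.
For l_f = 1: m_f ∈ {m_i−1, m_i, m_i+1} ∩ [−1, 1] = {-1, 0, 1} → 3 states.
Total: 3.

3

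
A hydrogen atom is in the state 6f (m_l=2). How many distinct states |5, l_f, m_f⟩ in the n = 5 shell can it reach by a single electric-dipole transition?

E1 requires Δl = ±1, so l_f ∈ {2, 4}; with 0 ≤ l_f ≤ n_f−1 = 4, the allowed l_f values are {2, 4}.
For l_f = 2: m_f ∈ {m_i−1, m_i, m_i+1} ∩ [−2, 2] = {1, 2} → 2 states.
For l_f = 4: m_f ∈ {m_i−1, m_i, m_i+1} ∩ [−4, 4] = {1, 2, 3} → 3 states.
Total: 5.

5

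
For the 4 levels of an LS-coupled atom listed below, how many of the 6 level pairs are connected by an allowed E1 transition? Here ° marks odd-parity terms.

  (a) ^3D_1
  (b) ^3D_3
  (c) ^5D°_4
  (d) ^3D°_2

(a)–(b): forbidden (parity, ΔJ).
(a)–(c): forbidden (ΔS, ΔJ).
(a)–(d): allowed.
(b)–(c): forbidden (ΔS).
(b)–(d): allowed.
(c)–(d): forbidden (parity, ΔS, ΔJ).
Allowed pairs: 2 of 6.

2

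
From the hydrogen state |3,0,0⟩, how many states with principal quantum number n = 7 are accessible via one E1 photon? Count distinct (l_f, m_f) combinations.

E1 requires Δl = ±1, so l_f ∈ {-1, 1}; with 0 ≤ l_f ≤ n_f−1 = 6, the allowed l_f values are {1}.
For l_f = 1: m_f ∈ {m_i−1, m_i, m_i+1} ∩ [−1, 1] = {-1, 0, 1} → 3 states.
Total: 3.

3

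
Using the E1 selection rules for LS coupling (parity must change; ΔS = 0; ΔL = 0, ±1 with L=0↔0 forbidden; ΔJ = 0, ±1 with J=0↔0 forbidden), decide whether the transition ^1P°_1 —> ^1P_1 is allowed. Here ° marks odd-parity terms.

allowed

Reading off the term symbols: S 0→0, L 1→1, J 1→1, parity odd→even.
Parity must change: odd → even — passes.
ΔS = 0: S: 0 → 0 — passes.
ΔL = 0, ±1 (not L=0↔0): L: 1 → 1, ΔL = +0 — passes.
ΔJ = 0, ±1 (not J=0↔0): J: 1 → 1, ΔJ = +0 — passes.
All four E1 rules are satisfied.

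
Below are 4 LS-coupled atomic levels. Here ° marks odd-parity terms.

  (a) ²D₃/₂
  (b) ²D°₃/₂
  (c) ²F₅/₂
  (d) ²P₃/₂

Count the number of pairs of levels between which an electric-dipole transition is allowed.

(a)–(b): allowed.
(a)–(c): forbidden (parity).
(a)–(d): forbidden (parity).
(b)–(c): allowed.
(b)–(d): allowed.
(c)–(d): forbidden (parity, ΔL).
Allowed pairs: 3 of 6.

3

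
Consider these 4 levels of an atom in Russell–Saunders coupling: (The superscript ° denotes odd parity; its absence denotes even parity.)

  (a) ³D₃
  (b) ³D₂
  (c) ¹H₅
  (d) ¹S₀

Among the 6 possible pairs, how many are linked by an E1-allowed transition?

(a)–(b): forbidden (parity).
(a)–(c): forbidden (parity, ΔS, ΔL, ΔJ).
(a)–(d): forbidden (parity, ΔS, ΔL, ΔJ).
(b)–(c): forbidden (parity, ΔS, ΔL, ΔJ).
(b)–(d): forbidden (parity, ΔS, ΔL, ΔJ).
(c)–(d): forbidden (parity, ΔL, ΔJ).
Allowed pairs: 0 of 6.

0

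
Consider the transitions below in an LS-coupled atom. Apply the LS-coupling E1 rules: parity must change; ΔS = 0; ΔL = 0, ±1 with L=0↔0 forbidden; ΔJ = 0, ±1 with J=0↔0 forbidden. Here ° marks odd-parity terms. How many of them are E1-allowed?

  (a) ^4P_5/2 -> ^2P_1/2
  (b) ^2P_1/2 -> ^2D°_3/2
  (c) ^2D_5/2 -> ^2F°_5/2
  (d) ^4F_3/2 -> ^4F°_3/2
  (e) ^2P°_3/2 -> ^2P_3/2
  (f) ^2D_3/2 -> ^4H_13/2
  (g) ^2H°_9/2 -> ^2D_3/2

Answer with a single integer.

(a) forbidden (parity, ΔS, ΔJ fail)
(b) allowed
(c) allowed
(d) allowed
(e) allowed
(f) forbidden (parity, ΔS, ΔL, ΔJ fail)
(g) forbidden (ΔL, ΔJ fail)
Total allowed: 4 of 7.

4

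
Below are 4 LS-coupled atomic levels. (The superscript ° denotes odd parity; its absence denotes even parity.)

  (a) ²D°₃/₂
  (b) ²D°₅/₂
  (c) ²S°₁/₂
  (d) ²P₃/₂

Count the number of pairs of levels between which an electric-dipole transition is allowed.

3

(a)–(b): forbidden (parity).
(a)–(c): forbidden (parity, ΔL).
(a)–(d): allowed.
(b)–(c): forbidden (parity, ΔL, ΔJ).
(b)–(d): allowed.
(c)–(d): allowed.
Allowed pairs: 3 of 6.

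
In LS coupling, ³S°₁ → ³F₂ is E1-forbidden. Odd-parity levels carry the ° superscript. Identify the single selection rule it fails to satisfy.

Initial level: S=1, L=0, J=1, parity odd. Final level: S=1, L=3, J=2, parity even.
Parity must change: odd → even — passes.
ΔS = 0: S: 1 → 1 — passes.
ΔL = 0, ±1 (not L=0↔0): L: 0 → 3, ΔL = +3 — fails.
ΔJ = 0, ±1 (not J=0↔0): J: 1 → 2, ΔJ = +1 — passes.

the ΔL = 0, ±1 rule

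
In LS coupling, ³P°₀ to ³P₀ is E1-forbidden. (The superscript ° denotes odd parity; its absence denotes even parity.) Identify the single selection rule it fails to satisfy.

Parity must change: odd → even — passes.
ΔS = 0: S: 1 → 1 — passes.
ΔL = 0, ±1 (not L=0↔0): L: 1 → 1, ΔL = +0 — passes.
ΔJ = 0, ±1 (not J=0↔0): J: 0 → 0, ΔJ = +0 — fails.

the J=0 ↔ J=0 exclusion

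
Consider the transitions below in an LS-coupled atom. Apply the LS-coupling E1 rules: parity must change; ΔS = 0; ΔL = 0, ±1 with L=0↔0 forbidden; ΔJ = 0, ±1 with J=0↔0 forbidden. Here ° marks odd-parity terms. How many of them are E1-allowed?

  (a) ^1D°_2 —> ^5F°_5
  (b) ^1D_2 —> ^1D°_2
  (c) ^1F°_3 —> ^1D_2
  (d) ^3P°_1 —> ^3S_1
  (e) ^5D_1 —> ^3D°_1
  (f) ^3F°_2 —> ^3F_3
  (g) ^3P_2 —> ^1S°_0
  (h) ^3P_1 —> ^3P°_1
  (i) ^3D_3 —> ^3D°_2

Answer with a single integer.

(a) forbidden (parity, ΔS, ΔJ fail)
(b) allowed
(c) allowed
(d) allowed
(e) forbidden (ΔS fails)
(f) allowed
(g) forbidden (ΔS, ΔJ fail)
(h) allowed
(i) allowed
Total allowed: 6 of 9.

6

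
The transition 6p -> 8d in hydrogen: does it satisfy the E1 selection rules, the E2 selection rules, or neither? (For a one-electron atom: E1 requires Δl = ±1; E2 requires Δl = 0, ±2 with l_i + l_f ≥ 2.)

E1

Δl = 2 − 1 = +1; l_i + l_f = 3.
E1 (Δl = ±1): satisfied.
E2 (Δl = 0,±2, l_i+l_f ≥ 2): not satisfied.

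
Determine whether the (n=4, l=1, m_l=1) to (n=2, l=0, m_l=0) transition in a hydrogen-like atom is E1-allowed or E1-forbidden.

Δl = 0 − 1 = -1; the E1 rule Δl = ±1 is ✓.
Δm_l = 0 − (1) = -1. E1 requires Δm_l = 0, ±1: ✓.
All E1 selection rules are satisfied.

allowed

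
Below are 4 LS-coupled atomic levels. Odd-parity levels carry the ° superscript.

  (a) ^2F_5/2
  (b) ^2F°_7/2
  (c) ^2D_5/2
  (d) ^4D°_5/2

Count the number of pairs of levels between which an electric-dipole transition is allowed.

(a)–(b): allowed.
(a)–(c): forbidden (parity).
(a)–(d): forbidden (ΔS).
(b)–(c): allowed.
(b)–(d): forbidden (parity, ΔS).
(c)–(d): forbidden (ΔS).
Allowed pairs: 2 of 6.

2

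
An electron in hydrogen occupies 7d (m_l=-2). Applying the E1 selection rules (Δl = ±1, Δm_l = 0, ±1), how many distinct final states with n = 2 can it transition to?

E1 requires Δl = ±1, so l_f ∈ {1, 3}; with 0 ≤ l_f ≤ n_f−1 = 1, the allowed l_f values are {1}.
For l_f = 1: m_f ∈ {m_i−1, m_i, m_i+1} ∩ [−1, 1] = {-1} → 1 state.
Total: 1.

1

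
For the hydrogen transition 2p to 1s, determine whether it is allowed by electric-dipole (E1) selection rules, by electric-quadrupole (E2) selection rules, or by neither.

E1

Δl = 0 − 1 = -1; l_i + l_f = 1.
E1 (Δl = ±1): satisfied.
E2 (Δl = 0,±2, l_i+l_f ≥ 2): not satisfied.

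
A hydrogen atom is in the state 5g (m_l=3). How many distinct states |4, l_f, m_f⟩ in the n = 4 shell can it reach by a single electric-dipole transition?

2

E1 requires Δl = ±1, so l_f ∈ {3, 5}; with 0 ≤ l_f ≤ n_f−1 = 3, the allowed l_f values are {3}.
For l_f = 3: m_f ∈ {m_i−1, m_i, m_i+1} ∩ [−3, 3] = {2, 3} → 2 states.
Total: 2.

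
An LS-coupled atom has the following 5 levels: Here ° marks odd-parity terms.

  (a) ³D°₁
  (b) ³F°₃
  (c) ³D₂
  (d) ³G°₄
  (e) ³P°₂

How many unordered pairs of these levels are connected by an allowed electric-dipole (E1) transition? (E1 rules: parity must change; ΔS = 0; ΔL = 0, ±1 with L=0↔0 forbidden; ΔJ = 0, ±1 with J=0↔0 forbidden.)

(a)–(b): forbidden (parity, ΔJ).
(a)–(c): allowed.
(a)–(d): forbidden (parity, ΔL, ΔJ).
(a)–(e): forbidden (parity).
(b)–(c): allowed.
(b)–(d): forbidden (parity).
(b)–(e): forbidden (parity, ΔL).
(c)–(d): forbidden (ΔL, ΔJ).
(c)–(e): allowed.
(d)–(e): forbidden (parity, ΔL, ΔJ).
Allowed pairs: 3 of 10.

3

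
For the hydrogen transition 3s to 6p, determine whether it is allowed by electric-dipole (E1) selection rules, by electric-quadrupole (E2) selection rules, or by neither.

E1

Δl = 1 − 0 = +1; l_i + l_f = 1.
E1 (Δl = ±1): satisfied.
E2 (Δl = 0,±2, l_i+l_f ≥ 2): not satisfied.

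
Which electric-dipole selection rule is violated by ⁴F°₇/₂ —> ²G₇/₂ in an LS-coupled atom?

the ΔS = 0 rule

ΔJ = 0, ±1 (not J=0↔0): J: 7/2 → 7/2, ΔJ = +0 — ok.
ΔS = 0: S: 3/2 → 1/2 — fails.
ΔL = 0, ±1 (not L=0↔0): L: 3 → 4, ΔL = +1 — ok.
Parity must change: odd → even — ok.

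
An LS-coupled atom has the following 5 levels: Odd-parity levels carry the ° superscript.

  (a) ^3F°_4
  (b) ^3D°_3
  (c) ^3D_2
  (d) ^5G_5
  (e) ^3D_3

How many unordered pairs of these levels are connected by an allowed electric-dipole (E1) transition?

3

(a)–(b): forbidden (parity).
(a)–(c): forbidden (ΔJ).
(a)–(d): forbidden (ΔS).
(a)–(e): allowed.
(b)–(c): allowed.
(b)–(d): forbidden (ΔS, ΔL, ΔJ).
(b)–(e): allowed.
(c)–(d): forbidden (parity, ΔS, ΔL, ΔJ).
(c)–(e): forbidden (parity).
(d)–(e): forbidden (parity, ΔS, ΔL, ΔJ).
Allowed pairs: 3 of 10.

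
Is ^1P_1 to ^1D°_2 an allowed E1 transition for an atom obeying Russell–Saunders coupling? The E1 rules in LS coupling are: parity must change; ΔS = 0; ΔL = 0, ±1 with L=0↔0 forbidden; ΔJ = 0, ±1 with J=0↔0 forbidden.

Reading off the term symbols: S 0→0, L 1→2, J 1→2, parity even→odd.
ΔS = 0: S: 0 → 0 — ok.
ΔL = 0, ±1 (not L=0↔0): L: 1 → 2, ΔL = +1 — ok.
ΔJ = 0, ±1 (not J=0↔0): J: 1 → 2, ΔJ = +1 — ok.
Parity must change: even → odd — ok.
All four E1 rules are satisfied.

allowed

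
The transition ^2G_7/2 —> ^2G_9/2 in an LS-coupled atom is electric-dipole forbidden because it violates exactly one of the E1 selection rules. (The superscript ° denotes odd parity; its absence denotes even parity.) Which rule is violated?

Reading off the term symbols: S 1/2→1/2, L 4→4, J 7/2→9/2, parity even→even.
Parity must change: even → even — fails.
ΔS = 0: S: 1/2 → 1/2 — passes.
ΔL = 0, ±1 (not L=0↔0): L: 4 → 4, ΔL = +0 — passes.
ΔJ = 0, ±1 (not J=0↔0): J: 7/2 → 9/2, ΔJ = +1 — passes.

parity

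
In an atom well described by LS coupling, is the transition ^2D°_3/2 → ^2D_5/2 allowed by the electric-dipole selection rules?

Reading off the term symbols: S 1/2→1/2, L 2→2, J 3/2→5/2, parity odd→even.
Parity must change: odd → even — passes.
ΔS = 0: S: 1/2 → 1/2 — passes.
ΔL = 0, ±1 (not L=0↔0): L: 2 → 2, ΔL = +0 — passes.
ΔJ = 0, ±1 (not J=0↔0): J: 3/2 → 5/2, ΔJ = +1 — passes.
All four E1 rules are satisfied.

allowed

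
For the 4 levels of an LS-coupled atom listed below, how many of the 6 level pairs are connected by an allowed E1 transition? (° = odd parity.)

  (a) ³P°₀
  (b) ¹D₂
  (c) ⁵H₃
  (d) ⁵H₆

(a)–(b): forbidden (ΔS, ΔJ).
(a)–(c): forbidden (ΔS, ΔL, ΔJ).
(a)–(d): forbidden (ΔS, ΔL, ΔJ).
(b)–(c): forbidden (parity, ΔS, ΔL).
(b)–(d): forbidden (parity, ΔS, ΔL, ΔJ).
(c)–(d): forbidden (parity, ΔJ).
Allowed pairs: 0 of 6.

0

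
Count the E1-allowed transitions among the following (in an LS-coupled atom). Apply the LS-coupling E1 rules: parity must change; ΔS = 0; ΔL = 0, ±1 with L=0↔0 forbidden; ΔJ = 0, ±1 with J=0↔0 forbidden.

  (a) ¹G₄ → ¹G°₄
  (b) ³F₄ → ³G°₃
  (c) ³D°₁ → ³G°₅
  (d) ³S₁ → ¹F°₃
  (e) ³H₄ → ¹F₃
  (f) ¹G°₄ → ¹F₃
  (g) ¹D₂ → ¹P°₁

(a) allowed
(b) allowed
(c) forbidden (parity, ΔL, ΔJ fail)
(d) forbidden (ΔS, ΔL, ΔJ fail)
(e) forbidden (parity, ΔS, ΔL fail)
(f) allowed
(g) allowed
Total allowed: 4 of 7.

4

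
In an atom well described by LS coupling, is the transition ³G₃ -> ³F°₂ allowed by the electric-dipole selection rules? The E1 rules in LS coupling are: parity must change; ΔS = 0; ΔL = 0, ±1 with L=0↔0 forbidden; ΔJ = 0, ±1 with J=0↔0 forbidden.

Parity must change: even → odd — ok.
ΔS = 0: S: 1 → 1 — ok.
ΔL = 0, ±1 (not L=0↔0): L: 4 → 3, ΔL = -1 — ok.
ΔJ = 0, ±1 (not J=0↔0): J: 3 → 2, ΔJ = -1 — ok.
All four E1 rules are satisfied.

allowed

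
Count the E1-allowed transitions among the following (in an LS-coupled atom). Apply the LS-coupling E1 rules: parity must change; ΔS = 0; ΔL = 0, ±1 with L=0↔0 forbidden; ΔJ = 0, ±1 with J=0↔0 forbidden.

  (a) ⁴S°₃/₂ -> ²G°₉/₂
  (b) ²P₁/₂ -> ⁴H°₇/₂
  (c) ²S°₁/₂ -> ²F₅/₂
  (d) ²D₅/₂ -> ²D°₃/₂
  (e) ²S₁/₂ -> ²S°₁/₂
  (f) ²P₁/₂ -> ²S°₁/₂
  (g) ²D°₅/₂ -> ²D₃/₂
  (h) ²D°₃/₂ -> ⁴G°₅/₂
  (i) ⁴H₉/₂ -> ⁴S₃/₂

3

(a) forbidden (parity, ΔS, ΔL, ΔJ fail)
(b) forbidden (ΔS, ΔL, ΔJ fail)
(c) forbidden (ΔL, ΔJ fail)
(d) allowed
(e) forbidden (ΔL fails)
(f) allowed
(g) allowed
(h) forbidden (parity, ΔS, ΔL fail)
(i) forbidden (parity, ΔL, ΔJ fail)
Total allowed: 3 of 9.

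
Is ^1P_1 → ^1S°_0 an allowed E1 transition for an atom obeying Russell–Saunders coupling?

allowed

Reading off the term symbols: S 0→0, L 1→0, J 1→0, parity even→odd.
Parity must change: even → odd — ok.
ΔJ = 0, ±1 (not J=0↔0): J: 1 → 0, ΔJ = -1 — ok.
ΔS = 0: S: 0 → 0 — ok.
ΔL = 0, ±1 (not L=0↔0): L: 1 → 0, ΔL = -1 — ok.
All four E1 rules are satisfied.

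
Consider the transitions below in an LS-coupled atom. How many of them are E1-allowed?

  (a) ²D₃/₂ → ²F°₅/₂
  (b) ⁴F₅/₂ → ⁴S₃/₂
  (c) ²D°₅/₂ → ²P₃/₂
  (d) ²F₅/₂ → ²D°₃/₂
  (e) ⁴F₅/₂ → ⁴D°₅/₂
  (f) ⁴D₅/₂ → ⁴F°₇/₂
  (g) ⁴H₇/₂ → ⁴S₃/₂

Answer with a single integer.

5

(a) allowed
(b) forbidden (parity, ΔL fail)
(c) allowed
(d) allowed
(e) allowed
(f) allowed
(g) forbidden (parity, ΔL, ΔJ fail)
Total allowed: 5 of 7.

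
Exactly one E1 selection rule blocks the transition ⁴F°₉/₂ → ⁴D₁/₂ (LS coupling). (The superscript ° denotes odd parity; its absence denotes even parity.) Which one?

Parity must change: odd → even — passes.
ΔS = 0: S: 3/2 → 3/2 — passes.
ΔL = 0, ±1 (not L=0↔0): L: 3 → 2, ΔL = -1 — passes.
ΔJ = 0, ±1 (not J=0↔0): J: 9/2 → 1/2, ΔJ = -4 — fails.

the ΔJ = 0, ±1 rule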